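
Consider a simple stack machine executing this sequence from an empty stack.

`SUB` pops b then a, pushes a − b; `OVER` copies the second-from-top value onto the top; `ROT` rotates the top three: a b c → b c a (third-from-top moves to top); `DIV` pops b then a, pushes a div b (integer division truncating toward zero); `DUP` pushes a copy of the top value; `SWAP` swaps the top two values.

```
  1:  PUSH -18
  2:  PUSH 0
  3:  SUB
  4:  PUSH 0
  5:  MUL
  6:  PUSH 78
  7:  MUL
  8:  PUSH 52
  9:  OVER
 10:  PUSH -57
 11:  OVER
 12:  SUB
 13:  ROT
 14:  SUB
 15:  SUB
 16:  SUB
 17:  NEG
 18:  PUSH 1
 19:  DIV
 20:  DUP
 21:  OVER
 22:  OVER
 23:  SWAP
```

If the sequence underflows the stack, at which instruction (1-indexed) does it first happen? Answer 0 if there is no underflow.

PUSH -18 -> -18
PUSH 0   -> -18 0
SUB      -> -18
PUSH 0   -> -18 0
MUL      -> 0
PUSH 78  -> 0 78
MUL      -> 0
PUSH 52  -> 0 52
OVER     -> 0 52 0
PUSH -57 -> 0 52 0 -57
OVER     -> 0 52 0 -57 0
SUB      -> 0 52 0 -57
ROT      -> 0 0 -57 52
SUB      -> 0 0 -109
SUB      -> 0 109
SUB      -> -109
NEG      -> 109
PUSH 1   -> 109 1
DIV      -> 109
DUP      -> 109 109
OVER     -> 109 109 109
OVER     -> 109 109 109 109
SWAP     -> 109 109 109 109

0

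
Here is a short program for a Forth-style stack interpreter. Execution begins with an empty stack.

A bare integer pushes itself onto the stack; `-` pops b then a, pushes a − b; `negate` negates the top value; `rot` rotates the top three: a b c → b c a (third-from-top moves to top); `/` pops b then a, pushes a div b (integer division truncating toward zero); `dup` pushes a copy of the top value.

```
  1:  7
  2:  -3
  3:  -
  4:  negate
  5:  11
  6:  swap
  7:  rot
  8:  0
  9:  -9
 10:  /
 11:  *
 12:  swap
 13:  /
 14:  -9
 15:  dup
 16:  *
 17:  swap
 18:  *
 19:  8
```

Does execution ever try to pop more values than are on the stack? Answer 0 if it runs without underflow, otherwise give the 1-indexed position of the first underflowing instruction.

7

7      -> [7]
-3     -> [7, -3]
-      -> [10]
negate -> [-10]
11     -> [-10, 11]
swap   -> [11, -10]
rot  — needs 3 operands, stack has 2 → underflow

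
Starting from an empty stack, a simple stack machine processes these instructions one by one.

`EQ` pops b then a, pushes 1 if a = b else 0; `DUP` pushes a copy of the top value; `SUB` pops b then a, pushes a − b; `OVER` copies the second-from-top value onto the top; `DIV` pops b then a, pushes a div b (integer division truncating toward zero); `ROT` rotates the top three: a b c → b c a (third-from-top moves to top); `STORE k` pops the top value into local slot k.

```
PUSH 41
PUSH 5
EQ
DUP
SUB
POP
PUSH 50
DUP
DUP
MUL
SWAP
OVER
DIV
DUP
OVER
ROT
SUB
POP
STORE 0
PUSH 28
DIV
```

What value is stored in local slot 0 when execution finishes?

0

PUSH 41  [41]
PUSH 5   [41, 5]
EQ       [0]
DUP      [0, 0]
SUB      [0]
POP      []
PUSH 50  [50]
DUP      [50, 50]
DUP      [50, 50, 50]
MUL      [50, 2500]
SWAP     [2500, 50]
OVER     [2500, 50, 2500]
DIV      [2500, 0]
DUP      [2500, 0, 0]
OVER     [2500, 0, 0, 0]
ROT      [2500, 0, 0, 0]
SUB      [2500, 0, 0]
POP      [2500, 0]
STORE 0  [2500]
PUSH 28  [2500, 28]
DIV      [89]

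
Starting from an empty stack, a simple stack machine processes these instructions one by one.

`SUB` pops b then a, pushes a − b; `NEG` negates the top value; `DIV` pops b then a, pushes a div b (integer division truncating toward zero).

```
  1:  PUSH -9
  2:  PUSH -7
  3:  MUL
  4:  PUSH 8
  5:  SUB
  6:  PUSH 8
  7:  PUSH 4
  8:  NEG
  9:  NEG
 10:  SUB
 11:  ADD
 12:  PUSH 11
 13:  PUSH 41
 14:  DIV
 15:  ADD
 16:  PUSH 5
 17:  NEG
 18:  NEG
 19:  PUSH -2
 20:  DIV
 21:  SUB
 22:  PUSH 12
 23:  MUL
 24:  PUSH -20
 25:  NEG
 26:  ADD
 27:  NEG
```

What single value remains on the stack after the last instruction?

-752

PUSH -9   -9
PUSH -7   -9 -7
MUL       63
PUSH 8    63 8
SUB       55
PUSH 8    55 8
PUSH 4    55 8 4
NEG       55 8 -4
NEG       55 8 4
SUB       55 4
ADD       59
PUSH 11   59 11
PUSH 41   59 11 41
DIV       59 0
ADD       59
PUSH 5    59 5
NEG       59 -5
NEG       59 5
PUSH -2   59 5 -2
DIV       59 -2
SUB       61
PUSH 12   61 12
MUL       732
PUSH -20  732 -20
NEG       732 20
ADD       752
NEG       -752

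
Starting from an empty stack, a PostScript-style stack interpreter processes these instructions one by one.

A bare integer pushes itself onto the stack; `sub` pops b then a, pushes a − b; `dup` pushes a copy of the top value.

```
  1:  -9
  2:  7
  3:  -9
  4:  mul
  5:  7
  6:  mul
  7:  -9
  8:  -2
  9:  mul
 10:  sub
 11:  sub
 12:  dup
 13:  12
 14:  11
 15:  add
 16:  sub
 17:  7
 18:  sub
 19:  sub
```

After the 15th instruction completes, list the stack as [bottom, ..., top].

[450, 450, 23]

-9   [-9]
7    [-9, 7]
-9   [-9, 7, -9]
mul  [-9, -63]
7    [-9, -63, 7]
mul  [-9, -441]
-9   [-9, -441, -9]
-2   [-9, -441, -9, -2]
mul  [-9, -441, 18]
sub  [-9, -459]
sub  [450]
dup  [450, 450]
12   [450, 450, 12]
11   [450, 450, 12, 11]
add  [450, 450, 23]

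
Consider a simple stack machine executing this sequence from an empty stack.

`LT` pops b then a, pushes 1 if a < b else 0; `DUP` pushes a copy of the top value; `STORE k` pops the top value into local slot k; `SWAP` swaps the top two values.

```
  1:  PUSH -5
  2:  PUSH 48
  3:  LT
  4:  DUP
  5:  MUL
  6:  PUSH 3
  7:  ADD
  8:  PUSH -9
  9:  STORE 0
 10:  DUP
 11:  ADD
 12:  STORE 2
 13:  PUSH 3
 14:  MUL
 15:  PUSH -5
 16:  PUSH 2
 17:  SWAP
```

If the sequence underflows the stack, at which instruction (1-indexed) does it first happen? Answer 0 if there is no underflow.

14

PUSH -5 → -5
PUSH 48 → -5 48
LT      → 1
DUP     → 1 1
MUL     → 1
PUSH 3  → 1 3
ADD     → 4
PUSH -9 → 4 -9
STORE 0 → 4
DUP     → 4 4
ADD     → 8
STORE 2 → (empty)
PUSH 3  → 3
MUL  — needs 2 operands, stack has 1 → underflow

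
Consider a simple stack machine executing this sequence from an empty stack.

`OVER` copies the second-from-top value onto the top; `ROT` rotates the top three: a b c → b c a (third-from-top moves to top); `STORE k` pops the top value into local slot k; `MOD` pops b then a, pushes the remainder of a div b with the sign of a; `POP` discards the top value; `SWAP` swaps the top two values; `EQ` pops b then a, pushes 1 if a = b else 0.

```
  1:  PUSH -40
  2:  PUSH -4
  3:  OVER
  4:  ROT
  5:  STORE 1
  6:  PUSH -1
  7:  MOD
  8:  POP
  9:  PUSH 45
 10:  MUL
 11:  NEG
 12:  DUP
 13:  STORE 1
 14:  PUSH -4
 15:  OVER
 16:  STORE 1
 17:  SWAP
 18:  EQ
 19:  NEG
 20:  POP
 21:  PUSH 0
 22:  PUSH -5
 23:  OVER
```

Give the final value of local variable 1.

PUSH -40 : [-40]
PUSH -4  : [-40, -4]
OVER     : [-40, -4, -40]
ROT      : [-4, -40, -40]
STORE 1  : [-4, -40]
PUSH -1  : [-4, -40, -1]
MOD      : [-4, 0]
POP      : [-4]
PUSH 45  : [-4, 45]
MUL      : [-180]
NEG      : [180]
DUP      : [180, 180]
STORE 1  : [180]
PUSH -4  : [180, -4]
OVER     : [180, -4, 180]
STORE 1  : [180, -4]
SWAP     : [-4, 180]
EQ       : [0]
NEG      : [0]
POP      : []
PUSH 0   : [0]
PUSH -5  : [0, -5]
OVER     : [0, -5, 0]

180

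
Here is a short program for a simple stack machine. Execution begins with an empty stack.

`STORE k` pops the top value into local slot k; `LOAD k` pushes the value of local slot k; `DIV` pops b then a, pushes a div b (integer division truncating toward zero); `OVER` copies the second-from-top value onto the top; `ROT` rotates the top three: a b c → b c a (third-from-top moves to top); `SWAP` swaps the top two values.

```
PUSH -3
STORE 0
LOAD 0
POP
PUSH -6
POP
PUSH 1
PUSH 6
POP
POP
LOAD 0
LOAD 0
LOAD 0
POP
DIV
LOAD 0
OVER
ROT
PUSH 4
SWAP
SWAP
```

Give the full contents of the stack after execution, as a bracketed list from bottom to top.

PUSH -3 → [-3]
STORE 0 → []
LOAD 0  → [-3]
POP     → []
PUSH -6 → [-6]
POP     → []
PUSH 1  → [1]
PUSH 6  → [1, 6]
POP     → [1]
POP     → []
LOAD 0  → [-3]
LOAD 0  → [-3, -3]
LOAD 0  → [-3, -3, -3]
POP     → [-3, -3]
DIV     → [1]
LOAD 0  → [1, -3]
OVER    → [1, -3, 1]
ROT     → [-3, 1, 1]
PUSH 4  → [-3, 1, 1, 4]
SWAP    → [-3, 1, 4, 1]
SWAP    → [-3, 1, 1, 4]

[-3, 1, 1, 4]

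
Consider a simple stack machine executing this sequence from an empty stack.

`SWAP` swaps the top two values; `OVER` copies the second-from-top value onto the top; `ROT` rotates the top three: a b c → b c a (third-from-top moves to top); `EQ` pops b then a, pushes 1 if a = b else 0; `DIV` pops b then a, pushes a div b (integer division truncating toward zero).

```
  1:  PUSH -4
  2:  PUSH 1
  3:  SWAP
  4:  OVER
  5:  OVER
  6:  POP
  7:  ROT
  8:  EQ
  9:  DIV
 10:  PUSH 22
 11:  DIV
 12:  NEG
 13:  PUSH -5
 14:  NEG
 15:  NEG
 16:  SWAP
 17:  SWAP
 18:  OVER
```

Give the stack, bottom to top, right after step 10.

[-4, 22]

PUSH -4 → -4
PUSH 1  → -4 1
SWAP    → 1 -4
OVER    → 1 -4 1
OVER    → 1 -4 1 -4
POP     → 1 -4 1
ROT     → -4 1 1
EQ      → -4 1
DIV     → -4
PUSH 22 → -4 22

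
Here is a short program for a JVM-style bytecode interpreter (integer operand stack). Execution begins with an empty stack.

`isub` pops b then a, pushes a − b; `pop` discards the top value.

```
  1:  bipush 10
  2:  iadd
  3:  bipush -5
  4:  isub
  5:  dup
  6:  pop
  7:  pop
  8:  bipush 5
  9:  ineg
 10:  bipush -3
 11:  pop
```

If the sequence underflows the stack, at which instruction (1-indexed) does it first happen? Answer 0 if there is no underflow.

2

bipush 10  10
iadd  — needs 2 operands, stack has 1 → underflow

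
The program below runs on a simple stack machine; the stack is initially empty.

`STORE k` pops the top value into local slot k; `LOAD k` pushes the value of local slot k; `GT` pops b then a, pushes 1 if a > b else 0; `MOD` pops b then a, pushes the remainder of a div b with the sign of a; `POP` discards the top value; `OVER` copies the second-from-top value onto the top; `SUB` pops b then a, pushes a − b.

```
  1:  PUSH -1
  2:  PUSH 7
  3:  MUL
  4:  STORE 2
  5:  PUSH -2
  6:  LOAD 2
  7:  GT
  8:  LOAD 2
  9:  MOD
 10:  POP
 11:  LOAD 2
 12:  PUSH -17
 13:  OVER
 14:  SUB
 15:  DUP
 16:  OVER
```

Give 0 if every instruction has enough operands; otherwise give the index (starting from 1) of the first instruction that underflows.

PUSH -1  -> -1
PUSH 7   -> -1 7
MUL      -> -7
STORE 2  -> (empty)
PUSH -2  -> -2
LOAD 2   -> -2 -7
GT       -> 1
LOAD 2   -> 1 -7
MOD      -> 1
POP      -> (empty)
LOAD 2   -> -7
PUSH -17 -> -7 -17
OVER     -> -7 -17 -7
SUB      -> -7 -10
DUP      -> -7 -10 -10
OVER     -> -7 -10 -10 -10

0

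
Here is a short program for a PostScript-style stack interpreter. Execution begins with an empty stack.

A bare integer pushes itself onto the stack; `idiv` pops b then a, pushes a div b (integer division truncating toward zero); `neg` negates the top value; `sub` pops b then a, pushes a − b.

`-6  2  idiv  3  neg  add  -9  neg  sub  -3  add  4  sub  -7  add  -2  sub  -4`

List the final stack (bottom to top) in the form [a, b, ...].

-6   -> -6
2    -> -6 2
idiv -> -3
3    -> -3 3
neg  -> -3 -3
add  -> -6
-9   -> -6 -9
neg  -> -6 9
sub  -> -15
-3   -> -15 -3
add  -> -18
4    -> -18 4
sub  -> -22
-7   -> -22 -7
add  -> -29
-2   -> -29 -2
sub  -> -27
-4   -> -27 -4

[-27, -4]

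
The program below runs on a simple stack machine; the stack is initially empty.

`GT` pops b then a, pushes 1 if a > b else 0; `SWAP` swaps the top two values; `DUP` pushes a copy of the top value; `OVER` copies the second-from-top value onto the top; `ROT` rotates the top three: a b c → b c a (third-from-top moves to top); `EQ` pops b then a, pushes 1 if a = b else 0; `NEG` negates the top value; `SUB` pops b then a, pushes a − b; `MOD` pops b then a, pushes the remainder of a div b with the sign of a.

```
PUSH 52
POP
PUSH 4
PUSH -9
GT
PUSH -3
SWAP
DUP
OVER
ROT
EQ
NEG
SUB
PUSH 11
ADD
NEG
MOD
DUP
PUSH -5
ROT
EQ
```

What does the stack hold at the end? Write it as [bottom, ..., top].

PUSH 52 : [52]
POP     : []
PUSH 4  : [4]
PUSH -9 : [4, -9]
GT      : [1]
PUSH -3 : [1, -3]
SWAP    : [-3, 1]
DUP     : [-3, 1, 1]
OVER    : [-3, 1, 1, 1]
ROT     : [-3, 1, 1, 1]
EQ      : [-3, 1, 1]
NEG     : [-3, 1, -1]
SUB     : [-3, 2]
PUSH 11 : [-3, 2, 11]
ADD     : [-3, 13]
NEG     : [-3, -13]
MOD     : [-3]
DUP     : [-3, -3]
PUSH -5 : [-3, -3, -5]
ROT     : [-3, -5, -3]
EQ      : [-3, 0]

[-3, 0]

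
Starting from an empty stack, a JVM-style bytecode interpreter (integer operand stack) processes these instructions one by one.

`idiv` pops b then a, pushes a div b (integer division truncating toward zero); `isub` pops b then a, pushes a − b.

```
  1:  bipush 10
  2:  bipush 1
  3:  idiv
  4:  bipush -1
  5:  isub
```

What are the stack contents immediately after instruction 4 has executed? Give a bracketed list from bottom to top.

bipush 10  10
bipush 1   10 1
idiv       10
bipush -1  10 -1

[10, -1]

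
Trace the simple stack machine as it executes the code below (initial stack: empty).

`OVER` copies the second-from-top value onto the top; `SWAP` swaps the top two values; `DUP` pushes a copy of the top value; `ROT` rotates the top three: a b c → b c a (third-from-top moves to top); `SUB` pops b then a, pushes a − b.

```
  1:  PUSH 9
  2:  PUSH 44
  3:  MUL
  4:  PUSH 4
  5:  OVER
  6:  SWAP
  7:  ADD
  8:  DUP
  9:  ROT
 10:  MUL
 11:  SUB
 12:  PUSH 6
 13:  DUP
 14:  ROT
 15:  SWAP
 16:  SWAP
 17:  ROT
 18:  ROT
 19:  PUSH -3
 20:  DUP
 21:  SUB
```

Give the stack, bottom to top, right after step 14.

PUSH 9  -> 9
PUSH 44 -> 9 44
MUL     -> 396
PUSH 4  -> 396 4
OVER    -> 396 4 396
SWAP    -> 396 396 4
ADD     -> 396 400
DUP     -> 396 400 400
ROT     -> 400 400 396
MUL     -> 400 158400
SUB     -> -158000
PUSH 6  -> -158000 6
DUP     -> -158000 6 6
ROT     -> 6 6 -158000

[6, 6, -158000]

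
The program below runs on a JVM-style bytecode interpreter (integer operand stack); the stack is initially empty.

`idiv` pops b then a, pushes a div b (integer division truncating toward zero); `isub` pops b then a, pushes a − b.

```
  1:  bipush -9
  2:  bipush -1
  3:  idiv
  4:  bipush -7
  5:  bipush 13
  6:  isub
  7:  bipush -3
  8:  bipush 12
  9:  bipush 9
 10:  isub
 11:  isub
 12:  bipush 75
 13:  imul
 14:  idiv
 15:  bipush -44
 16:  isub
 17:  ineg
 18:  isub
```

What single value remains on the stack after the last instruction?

53

bipush -9  -> [-9]
bipush -1  -> [-9, -1]
idiv       -> [9]
bipush -7  -> [9, -7]
bipush 13  -> [9, -7, 13]
isub       -> [9, -20]
bipush -3  -> [9, -20, -3]
bipush 12  -> [9, -20, -3, 12]
bipush 9   -> [9, -20, -3, 12, 9]
isub       -> [9, -20, -3, 3]
isub       -> [9, -20, -6]
bipush 75  -> [9, -20, -6, 75]
imul       -> [9, -20, -450]
idiv       -> [9, 0]
bipush -44 -> [9, 0, -44]
isub       -> [9, 44]
ineg       -> [9, -44]
isub       -> [53]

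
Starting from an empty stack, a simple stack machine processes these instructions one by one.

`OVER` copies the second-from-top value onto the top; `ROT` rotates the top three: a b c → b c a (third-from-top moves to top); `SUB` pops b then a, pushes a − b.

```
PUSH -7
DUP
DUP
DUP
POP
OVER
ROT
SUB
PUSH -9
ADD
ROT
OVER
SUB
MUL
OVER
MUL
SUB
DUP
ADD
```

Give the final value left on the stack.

-266

PUSH -7 : [-7]
DUP     : [-7, -7]
DUP     : [-7, -7, -7]
DUP     : [-7, -7, -7, -7]
POP     : [-7, -7, -7]
OVER    : [-7, -7, -7, -7]
ROT     : [-7, -7, -7, -7]
SUB     : [-7, -7, 0]
PUSH -9 : [-7, -7, 0, -9]
ADD     : [-7, -7, -9]
ROT     : [-7, -9, -7]
OVER    : [-7, -9, -7, -9]
SUB     : [-7, -9, 2]
MUL     : [-7, -18]
OVER    : [-7, -18, -7]
MUL     : [-7, 126]
SUB     : [-133]
DUP     : [-133, -133]
ADD     : [-266]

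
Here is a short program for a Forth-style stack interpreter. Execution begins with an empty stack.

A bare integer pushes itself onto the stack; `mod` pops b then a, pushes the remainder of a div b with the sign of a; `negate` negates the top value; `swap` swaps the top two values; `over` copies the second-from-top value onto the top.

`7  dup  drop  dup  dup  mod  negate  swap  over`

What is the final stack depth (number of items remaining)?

3

7      : [7]
dup    : [7, 7]
drop   : [7]
dup    : [7, 7]
dup    : [7, 7, 7]
mod    : [7, 0]
negate : [7, 0]
swap   : [0, 7]
over   : [0, 7, 0]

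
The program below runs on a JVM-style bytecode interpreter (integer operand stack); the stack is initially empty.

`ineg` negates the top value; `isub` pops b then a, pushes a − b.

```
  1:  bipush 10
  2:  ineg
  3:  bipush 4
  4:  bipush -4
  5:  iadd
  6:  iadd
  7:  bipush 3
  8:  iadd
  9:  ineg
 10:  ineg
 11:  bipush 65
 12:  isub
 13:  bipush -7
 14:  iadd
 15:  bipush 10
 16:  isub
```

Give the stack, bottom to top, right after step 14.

[-79]

bipush 10 → 10
ineg      → -10
bipush 4  → -10 4
bipush -4 → -10 4 -4
iadd      → -10 0
iadd      → -10
bipush 3  → -10 3
iadd      → -7
ineg      → 7
ineg      → -7
bipush 65 → -7 65
isub      → -72
bipush -7 → -72 -7
iadd      → -79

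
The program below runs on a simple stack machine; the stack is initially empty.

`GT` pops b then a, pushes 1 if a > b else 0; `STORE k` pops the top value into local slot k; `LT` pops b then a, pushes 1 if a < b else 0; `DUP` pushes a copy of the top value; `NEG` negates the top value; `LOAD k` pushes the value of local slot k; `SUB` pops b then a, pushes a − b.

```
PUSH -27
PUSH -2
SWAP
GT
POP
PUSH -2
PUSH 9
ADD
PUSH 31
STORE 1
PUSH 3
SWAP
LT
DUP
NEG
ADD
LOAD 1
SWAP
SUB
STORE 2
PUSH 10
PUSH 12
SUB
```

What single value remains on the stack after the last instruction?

PUSH -27 → -27
PUSH -2  → -27 -2
SWAP     → -2 -27
GT       → 1
POP      → (empty)
PUSH -2  → -2
PUSH 9   → -2 9
ADD      → 7
PUSH 31  → 7 31
STORE 1  → 7
PUSH 3   → 7 3
SWAP     → 3 7
LT       → 1
DUP      → 1 1
NEG      → 1 -1
ADD      → 0
LOAD 1   → 0 31
SWAP     → 31 0
SUB      → 31
STORE 2  → (empty)
PUSH 10  → 10
PUSH 12  → 10 12
SUB      → -2

-2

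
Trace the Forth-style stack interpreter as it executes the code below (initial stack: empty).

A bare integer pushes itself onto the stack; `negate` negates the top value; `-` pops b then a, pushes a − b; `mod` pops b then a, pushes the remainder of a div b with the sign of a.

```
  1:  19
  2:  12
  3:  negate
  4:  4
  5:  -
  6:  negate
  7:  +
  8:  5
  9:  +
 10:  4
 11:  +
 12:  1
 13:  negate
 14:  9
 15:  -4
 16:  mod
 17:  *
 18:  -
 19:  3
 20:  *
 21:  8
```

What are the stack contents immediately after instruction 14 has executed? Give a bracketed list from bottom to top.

[44, -1, 9]

19     : [19]
12     : [19, 12]
negate : [19, -12]
4      : [19, -12, 4]
-      : [19, -16]
negate : [19, 16]
+      : [35]
5      : [35, 5]
+      : [40]
4      : [40, 4]
+      : [44]
1      : [44, 1]
negate : [44, -1]
9      : [44, -1, 9]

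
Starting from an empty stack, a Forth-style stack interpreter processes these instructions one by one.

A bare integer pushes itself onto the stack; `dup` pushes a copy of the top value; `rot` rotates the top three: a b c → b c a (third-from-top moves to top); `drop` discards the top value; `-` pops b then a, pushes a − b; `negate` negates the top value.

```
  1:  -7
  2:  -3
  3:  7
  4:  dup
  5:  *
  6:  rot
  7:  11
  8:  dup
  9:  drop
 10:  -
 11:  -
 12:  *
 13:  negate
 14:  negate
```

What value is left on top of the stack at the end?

-7     : [-7]
-3     : [-7, -3]
7      : [-7, -3, 7]
dup    : [-7, -3, 7, 7]
*      : [-7, -3, 49]
rot    : [-3, 49, -7]
11     : [-3, 49, -7, 11]
dup    : [-3, 49, -7, 11, 11]
drop   : [-3, 49, -7, 11]
-      : [-3, 49, -18]
-      : [-3, 67]
*      : [-201]
negate : [201]
negate : [-201]

-201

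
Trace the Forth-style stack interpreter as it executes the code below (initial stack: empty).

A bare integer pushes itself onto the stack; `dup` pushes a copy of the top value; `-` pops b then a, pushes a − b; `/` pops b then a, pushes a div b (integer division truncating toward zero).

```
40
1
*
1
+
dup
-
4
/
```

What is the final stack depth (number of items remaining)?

40   40
1    40 1
*    40
1    40 1
+    41
dup  41 41
-    0
4    0 4
/    0

1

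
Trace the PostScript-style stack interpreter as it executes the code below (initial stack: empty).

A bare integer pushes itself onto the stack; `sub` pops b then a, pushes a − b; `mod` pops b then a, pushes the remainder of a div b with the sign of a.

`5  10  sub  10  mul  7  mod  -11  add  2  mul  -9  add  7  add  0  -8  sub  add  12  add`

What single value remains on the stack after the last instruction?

5   → [5]
10  → [5, 10]
sub → [-5]
10  → [-5, 10]
mul → [-50]
7   → [-50, 7]
mod → [-1]
-11 → [-1, -11]
add → [-12]
2   → [-12, 2]
mul → [-24]
-9  → [-24, -9]
add → [-33]
7   → [-33, 7]
add → [-26]
0   → [-26, 0]
-8  → [-26, 0, -8]
sub → [-26, 8]
add → [-18]
12  → [-18, 12]
add → [-6]

-6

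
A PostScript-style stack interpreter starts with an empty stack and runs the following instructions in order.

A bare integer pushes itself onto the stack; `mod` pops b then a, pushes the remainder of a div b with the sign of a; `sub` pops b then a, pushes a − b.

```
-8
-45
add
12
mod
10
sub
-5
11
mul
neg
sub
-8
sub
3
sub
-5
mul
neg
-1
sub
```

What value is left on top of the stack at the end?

-8  → -8
-45 → -8 -45
add → -53
12  → -53 12
mod → -5
10  → -5 10
sub → -15
-5  → -15 -5
11  → -15 -5 11
mul → -15 -55
neg → -15 55
sub → -70
-8  → -70 -8
sub → -62
3   → -62 3
sub → -65
-5  → -65 -5
mul → 325
neg → -325
-1  → -325 -1
sub → -324

-324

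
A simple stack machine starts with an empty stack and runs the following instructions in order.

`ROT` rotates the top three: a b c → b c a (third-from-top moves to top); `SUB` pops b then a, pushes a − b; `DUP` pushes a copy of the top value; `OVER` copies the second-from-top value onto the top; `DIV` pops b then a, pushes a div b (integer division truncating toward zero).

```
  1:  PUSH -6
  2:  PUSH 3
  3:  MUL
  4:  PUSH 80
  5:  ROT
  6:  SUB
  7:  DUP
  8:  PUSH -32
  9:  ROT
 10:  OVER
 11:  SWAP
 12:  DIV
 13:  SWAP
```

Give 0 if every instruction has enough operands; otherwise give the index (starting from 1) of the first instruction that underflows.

PUSH -6 : -6
PUSH 3  : -6 3
MUL     : -18
PUSH 80 : -18 80
ROT  — needs 3 operands, stack has 2 → underflow

5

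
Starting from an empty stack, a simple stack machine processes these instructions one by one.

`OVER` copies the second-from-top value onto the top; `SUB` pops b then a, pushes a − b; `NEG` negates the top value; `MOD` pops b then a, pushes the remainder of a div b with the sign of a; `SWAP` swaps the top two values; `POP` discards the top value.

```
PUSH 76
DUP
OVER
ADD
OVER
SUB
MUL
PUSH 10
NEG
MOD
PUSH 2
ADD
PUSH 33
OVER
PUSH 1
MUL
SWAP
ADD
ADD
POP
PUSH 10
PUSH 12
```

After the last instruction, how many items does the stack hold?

2

PUSH 76 -> [76]
DUP     -> [76, 76]
OVER    -> [76, 76, 76]
ADD     -> [76, 152]
OVER    -> [76, 152, 76]
SUB     -> [76, 76]
MUL     -> [5776]
PUSH 10 -> [5776, 10]
NEG     -> [5776, -10]
MOD     -> [6]
PUSH 2  -> [6, 2]
ADD     -> [8]
PUSH 33 -> [8, 33]
OVER    -> [8, 33, 8]
PUSH 1  -> [8, 33, 8, 1]
MUL     -> [8, 33, 8]
SWAP    -> [8, 8, 33]
ADD     -> [8, 41]
ADD     -> [49]
POP     -> []
PUSH 10 -> [10]
PUSH 12 -> [10, 12]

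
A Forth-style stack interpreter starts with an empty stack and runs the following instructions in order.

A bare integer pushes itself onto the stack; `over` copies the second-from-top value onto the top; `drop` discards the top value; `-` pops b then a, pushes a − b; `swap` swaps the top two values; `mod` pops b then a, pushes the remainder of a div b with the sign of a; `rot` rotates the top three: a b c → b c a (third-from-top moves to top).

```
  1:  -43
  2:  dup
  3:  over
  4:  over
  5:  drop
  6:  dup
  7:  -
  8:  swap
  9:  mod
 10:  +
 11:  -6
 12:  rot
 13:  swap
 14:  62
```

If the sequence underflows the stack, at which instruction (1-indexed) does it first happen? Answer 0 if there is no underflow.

12

-43  -> [-43]
dup  -> [-43, -43]
over -> [-43, -43, -43]
over -> [-43, -43, -43, -43]
drop -> [-43, -43, -43]
dup  -> [-43, -43, -43, -43]
-    -> [-43, -43, 0]
swap -> [-43, 0, -43]
mod  -> [-43, 0]
+    -> [-43]
-6   -> [-43, -6]
rot  — needs 3 operands, stack has 2 → underflow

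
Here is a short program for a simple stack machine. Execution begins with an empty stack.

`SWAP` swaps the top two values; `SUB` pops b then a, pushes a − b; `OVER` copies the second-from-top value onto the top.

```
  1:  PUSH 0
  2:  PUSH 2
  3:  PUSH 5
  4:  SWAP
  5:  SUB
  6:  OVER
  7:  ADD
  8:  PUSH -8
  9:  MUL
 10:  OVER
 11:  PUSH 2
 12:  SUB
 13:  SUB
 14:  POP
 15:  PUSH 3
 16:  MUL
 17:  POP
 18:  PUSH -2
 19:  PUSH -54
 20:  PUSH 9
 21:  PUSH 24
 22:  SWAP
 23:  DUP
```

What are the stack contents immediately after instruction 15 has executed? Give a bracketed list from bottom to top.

[0, 3]

PUSH 0  : 0
PUSH 2  : 0 2
PUSH 5  : 0 2 5
SWAP    : 0 5 2
SUB     : 0 3
OVER    : 0 3 0
ADD     : 0 3
PUSH -8 : 0 3 -8
MUL     : 0 -24
OVER    : 0 -24 0
PUSH 2  : 0 -24 0 2
SUB     : 0 -24 -2
SUB     : 0 -22
POP     : 0
PUSH 3  : 0 3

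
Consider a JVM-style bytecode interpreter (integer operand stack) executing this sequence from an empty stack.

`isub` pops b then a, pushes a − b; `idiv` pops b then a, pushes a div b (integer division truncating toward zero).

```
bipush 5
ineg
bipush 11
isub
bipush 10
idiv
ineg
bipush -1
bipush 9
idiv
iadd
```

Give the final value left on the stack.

bipush 5  → 5
ineg      → -5
bipush 11 → -5 11
isub      → -16
bipush 10 → -16 10
idiv      → -1
ineg      → 1
bipush -1 → 1 -1
bipush 9  → 1 -1 9
idiv      → 1 0
iadd      → 1

1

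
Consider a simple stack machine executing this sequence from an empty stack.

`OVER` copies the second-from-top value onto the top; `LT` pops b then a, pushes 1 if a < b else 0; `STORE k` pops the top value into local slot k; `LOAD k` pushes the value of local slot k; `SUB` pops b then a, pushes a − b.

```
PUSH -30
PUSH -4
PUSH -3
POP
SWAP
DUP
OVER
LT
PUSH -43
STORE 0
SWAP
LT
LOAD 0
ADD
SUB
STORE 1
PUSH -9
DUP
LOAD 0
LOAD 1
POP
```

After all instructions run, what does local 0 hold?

-43

PUSH -30 : -30
PUSH -4  : -30 -4
PUSH -3  : -30 -4 -3
POP      : -30 -4
SWAP     : -4 -30
DUP      : -4 -30 -30
OVER     : -4 -30 -30 -30
LT       : -4 -30 0
PUSH -43 : -4 -30 0 -43
STORE 0  : -4 -30 0
SWAP     : -4 0 -30
LT       : -4 0
LOAD 0   : -4 0 -43
ADD      : -4 -43
SUB      : 39
STORE 1  : (empty)
PUSH -9  : -9
DUP      : -9 -9
LOAD 0   : -9 -9 -43
LOAD 1   : -9 -9 -43 39
POP      : -9 -9 -43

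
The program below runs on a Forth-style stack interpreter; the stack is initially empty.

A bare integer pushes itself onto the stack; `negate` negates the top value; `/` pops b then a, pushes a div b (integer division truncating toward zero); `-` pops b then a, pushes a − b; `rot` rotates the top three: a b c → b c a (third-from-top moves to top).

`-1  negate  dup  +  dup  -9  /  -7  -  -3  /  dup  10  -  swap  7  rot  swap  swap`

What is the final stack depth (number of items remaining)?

-1     → -1
negate → 1
dup    → 1 1
+      → 2
dup    → 2 2
-9     → 2 2 -9
/      → 2 0
-7     → 2 0 -7
-      → 2 7
-3     → 2 7 -3
/      → 2 -2
dup    → 2 -2 -2
10     → 2 -2 -2 10
-      → 2 -2 -12
swap   → 2 -12 -2
7      → 2 -12 -2 7
rot    → 2 -2 7 -12
swap   → 2 -2 -12 7
swap   → 2 -2 7 -12

4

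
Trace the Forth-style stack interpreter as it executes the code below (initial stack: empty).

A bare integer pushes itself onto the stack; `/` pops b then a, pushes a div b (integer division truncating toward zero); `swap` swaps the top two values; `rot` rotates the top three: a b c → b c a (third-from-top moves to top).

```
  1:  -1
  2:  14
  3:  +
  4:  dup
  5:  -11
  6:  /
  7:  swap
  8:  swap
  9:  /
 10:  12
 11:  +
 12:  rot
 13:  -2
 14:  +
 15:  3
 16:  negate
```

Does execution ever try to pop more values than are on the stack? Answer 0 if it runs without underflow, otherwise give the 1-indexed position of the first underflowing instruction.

12

-1   : [-1]
14   : [-1, 14]
+    : [13]
dup  : [13, 13]
-11  : [13, 13, -11]
/    : [13, -1]
swap : [-1, 13]
swap : [13, -1]
/    : [-13]
12   : [-13, 12]
+    : [-1]
rot  — needs 3 operands, stack has 1 → underflow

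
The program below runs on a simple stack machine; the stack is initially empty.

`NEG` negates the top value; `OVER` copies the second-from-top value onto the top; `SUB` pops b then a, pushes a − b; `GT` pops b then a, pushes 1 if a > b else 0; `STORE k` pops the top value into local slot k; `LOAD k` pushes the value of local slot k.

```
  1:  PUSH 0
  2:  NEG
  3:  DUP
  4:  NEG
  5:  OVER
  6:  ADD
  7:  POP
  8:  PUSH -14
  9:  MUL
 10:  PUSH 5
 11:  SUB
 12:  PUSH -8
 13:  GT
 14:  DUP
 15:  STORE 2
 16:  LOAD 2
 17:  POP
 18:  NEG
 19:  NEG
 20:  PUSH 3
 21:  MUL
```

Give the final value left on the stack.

PUSH 0   -> 0
NEG      -> 0
DUP      -> 0 0
NEG      -> 0 0
OVER     -> 0 0 0
ADD      -> 0 0
POP      -> 0
PUSH -14 -> 0 -14
MUL      -> 0
PUSH 5   -> 0 5
SUB      -> -5
PUSH -8  -> -5 -8
GT       -> 1
DUP      -> 1 1
STORE 2  -> 1
LOAD 2   -> 1 1
POP      -> 1
NEG      -> -1
NEG      -> 1
PUSH 3   -> 1 3
MUL      -> 3

3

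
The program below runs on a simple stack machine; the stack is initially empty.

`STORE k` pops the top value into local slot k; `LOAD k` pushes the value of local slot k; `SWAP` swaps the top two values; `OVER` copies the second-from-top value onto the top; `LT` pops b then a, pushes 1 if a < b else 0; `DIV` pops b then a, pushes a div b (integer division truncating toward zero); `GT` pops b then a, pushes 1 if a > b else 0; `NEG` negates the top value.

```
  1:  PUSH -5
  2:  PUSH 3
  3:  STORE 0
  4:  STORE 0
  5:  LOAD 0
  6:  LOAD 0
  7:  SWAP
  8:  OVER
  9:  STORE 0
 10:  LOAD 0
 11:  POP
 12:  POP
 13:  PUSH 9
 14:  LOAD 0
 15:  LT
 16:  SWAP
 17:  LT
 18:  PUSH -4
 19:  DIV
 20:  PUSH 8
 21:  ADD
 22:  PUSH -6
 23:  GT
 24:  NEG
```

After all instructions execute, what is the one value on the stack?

-1

PUSH -5 : -5
PUSH 3  : -5 3
STORE 0 : -5
STORE 0 : (empty)
LOAD 0  : -5
LOAD 0  : -5 -5
SWAP    : -5 -5
OVER    : -5 -5 -5
STORE 0 : -5 -5
LOAD 0  : -5 -5 -5
POP     : -5 -5
POP     : -5
PUSH 9  : -5 9
LOAD 0  : -5 9 -5
LT      : -5 0
SWAP    : 0 -5
LT      : 0
PUSH -4 : 0 -4
DIV     : 0
PUSH 8  : 0 8
ADD     : 8
PUSH -6 : 8 -6
GT      : 1
NEG     : -1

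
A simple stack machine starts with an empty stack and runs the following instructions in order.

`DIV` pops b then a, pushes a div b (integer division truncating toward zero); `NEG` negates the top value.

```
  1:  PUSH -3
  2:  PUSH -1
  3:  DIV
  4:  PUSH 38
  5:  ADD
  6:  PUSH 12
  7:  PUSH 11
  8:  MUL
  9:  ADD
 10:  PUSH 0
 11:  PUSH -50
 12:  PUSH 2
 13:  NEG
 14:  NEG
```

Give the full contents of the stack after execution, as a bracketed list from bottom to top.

PUSH -3   -3
PUSH -1   -3 -1
DIV       3
PUSH 38   3 38
ADD       41
PUSH 12   41 12
PUSH 11   41 12 11
MUL       41 132
ADD       173
PUSH 0    173 0
PUSH -50  173 0 -50
PUSH 2    173 0 -50 2
NEG       173 0 -50 -2
NEG       173 0 -50 2

[173, 0, -50, 2]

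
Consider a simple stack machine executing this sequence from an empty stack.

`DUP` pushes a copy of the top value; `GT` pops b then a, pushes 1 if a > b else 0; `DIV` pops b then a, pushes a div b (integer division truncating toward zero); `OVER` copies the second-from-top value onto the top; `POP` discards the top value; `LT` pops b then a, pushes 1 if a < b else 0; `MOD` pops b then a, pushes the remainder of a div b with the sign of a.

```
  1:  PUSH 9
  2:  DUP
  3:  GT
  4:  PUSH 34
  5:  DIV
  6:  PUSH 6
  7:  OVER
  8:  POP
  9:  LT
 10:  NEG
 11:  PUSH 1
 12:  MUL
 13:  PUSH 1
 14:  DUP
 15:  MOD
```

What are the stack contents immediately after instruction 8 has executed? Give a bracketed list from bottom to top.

PUSH 9  → [9]
DUP     → [9, 9]
GT      → [0]
PUSH 34 → [0, 34]
DIV     → [0]
PUSH 6  → [0, 6]
OVER    → [0, 6, 0]
POP     → [0, 6]

[0, 6]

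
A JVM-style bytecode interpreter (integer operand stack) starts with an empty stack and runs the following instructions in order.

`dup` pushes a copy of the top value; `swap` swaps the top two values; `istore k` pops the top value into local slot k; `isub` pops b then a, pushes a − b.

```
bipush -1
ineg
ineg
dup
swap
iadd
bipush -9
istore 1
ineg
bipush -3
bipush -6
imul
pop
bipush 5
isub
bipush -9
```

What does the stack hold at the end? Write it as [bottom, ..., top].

bipush -1 -> [-1]
ineg      -> [1]
ineg      -> [-1]
dup       -> [-1, -1]
swap      -> [-1, -1]
iadd      -> [-2]
bipush -9 -> [-2, -9]
istore 1  -> [-2]
ineg      -> [2]
bipush -3 -> [2, -3]
bipush -6 -> [2, -3, -6]
imul      -> [2, 18]
pop       -> [2]
bipush 5  -> [2, 5]
isub      -> [-3]
bipush -9 -> [-3, -9]

[-3, -9]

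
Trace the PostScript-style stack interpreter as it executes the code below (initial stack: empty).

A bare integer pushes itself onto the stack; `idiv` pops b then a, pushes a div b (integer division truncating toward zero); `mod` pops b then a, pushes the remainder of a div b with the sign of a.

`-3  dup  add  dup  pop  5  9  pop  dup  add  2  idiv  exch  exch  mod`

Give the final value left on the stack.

-3   -> -3
dup  -> -3 -3
add  -> -6
dup  -> -6 -6
pop  -> -6
5    -> -6 5
9    -> -6 5 9
pop  -> -6 5
dup  -> -6 5 5
add  -> -6 10
2    -> -6 10 2
idiv -> -6 5
exch -> 5 -6
exch -> -6 5
mod  -> -1

-1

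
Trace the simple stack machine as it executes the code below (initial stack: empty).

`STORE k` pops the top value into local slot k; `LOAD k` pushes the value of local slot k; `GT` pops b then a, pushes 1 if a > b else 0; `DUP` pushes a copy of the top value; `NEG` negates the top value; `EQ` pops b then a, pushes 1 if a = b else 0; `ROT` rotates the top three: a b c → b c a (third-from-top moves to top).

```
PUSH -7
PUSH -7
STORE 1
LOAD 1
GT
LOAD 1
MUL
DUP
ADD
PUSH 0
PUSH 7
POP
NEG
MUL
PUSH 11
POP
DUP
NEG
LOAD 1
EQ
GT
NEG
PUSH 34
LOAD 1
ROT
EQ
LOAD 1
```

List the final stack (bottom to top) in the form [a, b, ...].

PUSH -7 : -7
PUSH -7 : -7 -7
STORE 1 : -7
LOAD 1  : -7 -7
GT      : 0
LOAD 1  : 0 -7
MUL     : 0
DUP     : 0 0
ADD     : 0
PUSH 0  : 0 0
PUSH 7  : 0 0 7
POP     : 0 0
NEG     : 0 0
MUL     : 0
PUSH 11 : 0 11
POP     : 0
DUP     : 0 0
NEG     : 0 0
LOAD 1  : 0 0 -7
EQ      : 0 0
GT      : 0
NEG     : 0
PUSH 34 : 0 34
LOAD 1  : 0 34 -7
ROT     : 34 -7 0
EQ      : 34 0
LOAD 1  : 34 0 -7

[34, 0, -7]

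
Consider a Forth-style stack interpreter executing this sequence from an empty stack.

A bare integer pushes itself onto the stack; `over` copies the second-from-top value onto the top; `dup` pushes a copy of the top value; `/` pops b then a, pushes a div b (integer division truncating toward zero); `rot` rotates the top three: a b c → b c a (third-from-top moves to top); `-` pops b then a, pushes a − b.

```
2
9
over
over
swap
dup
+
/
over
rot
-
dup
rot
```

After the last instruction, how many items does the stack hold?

2    -> 2
9    -> 2 9
over -> 2 9 2
over -> 2 9 2 9
swap -> 2 9 9 2
dup  -> 2 9 9 2 2
+    -> 2 9 9 4
/    -> 2 9 2
over -> 2 9 2 9
rot  -> 2 2 9 9
-    -> 2 2 0
dup  -> 2 2 0 0
rot  -> 2 0 0 2

4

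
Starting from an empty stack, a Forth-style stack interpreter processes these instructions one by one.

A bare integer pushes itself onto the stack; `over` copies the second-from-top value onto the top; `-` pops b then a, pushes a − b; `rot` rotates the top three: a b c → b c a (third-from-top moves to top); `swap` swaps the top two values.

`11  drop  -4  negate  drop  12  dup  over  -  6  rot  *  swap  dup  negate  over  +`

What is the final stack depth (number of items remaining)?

11      [11]
drop    []
-4      [-4]
negate  [4]
drop    []
12      [12]
dup     [12, 12]
over    [12, 12, 12]
-       [12, 0]
6       [12, 0, 6]
rot     [0, 6, 12]
*       [0, 72]
swap    [72, 0]
dup     [72, 0, 0]
negate  [72, 0, 0]
over    [72, 0, 0, 0]
+       [72, 0, 0]

3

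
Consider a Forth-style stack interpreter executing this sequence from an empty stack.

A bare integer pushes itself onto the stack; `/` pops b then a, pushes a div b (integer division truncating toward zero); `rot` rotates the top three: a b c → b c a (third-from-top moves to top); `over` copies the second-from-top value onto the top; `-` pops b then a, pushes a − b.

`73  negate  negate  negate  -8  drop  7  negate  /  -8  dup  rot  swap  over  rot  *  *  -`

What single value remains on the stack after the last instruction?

792

73     → 73
negate → -73
negate → 73
negate → -73
-8     → -73 -8
drop   → -73
7      → -73 7
negate → -73 -7
/      → 10
-8     → 10 -8
dup    → 10 -8 -8
rot    → -8 -8 10
swap   → -8 10 -8
over   → -8 10 -8 10
rot    → -8 -8 10 10
*      → -8 -8 100
*      → -8 -800
-      → 792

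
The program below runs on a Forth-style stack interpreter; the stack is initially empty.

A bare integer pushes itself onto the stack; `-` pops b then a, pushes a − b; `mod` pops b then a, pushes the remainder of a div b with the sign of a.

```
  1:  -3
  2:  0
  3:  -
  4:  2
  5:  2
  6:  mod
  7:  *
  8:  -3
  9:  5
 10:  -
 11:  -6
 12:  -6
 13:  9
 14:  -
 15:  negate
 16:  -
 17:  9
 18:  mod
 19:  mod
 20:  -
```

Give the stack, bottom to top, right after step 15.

[0, -8, -6, 15]

-3     → -3
0      → -3 0
-      → -3
2      → -3 2
2      → -3 2 2
mod    → -3 0
*      → 0
-3     → 0 -3
5      → 0 -3 5
-      → 0 -8
-6     → 0 -8 -6
-6     → 0 -8 -6 -6
9      → 0 -8 -6 -6 9
-      → 0 -8 -6 -15
negate → 0 -8 -6 15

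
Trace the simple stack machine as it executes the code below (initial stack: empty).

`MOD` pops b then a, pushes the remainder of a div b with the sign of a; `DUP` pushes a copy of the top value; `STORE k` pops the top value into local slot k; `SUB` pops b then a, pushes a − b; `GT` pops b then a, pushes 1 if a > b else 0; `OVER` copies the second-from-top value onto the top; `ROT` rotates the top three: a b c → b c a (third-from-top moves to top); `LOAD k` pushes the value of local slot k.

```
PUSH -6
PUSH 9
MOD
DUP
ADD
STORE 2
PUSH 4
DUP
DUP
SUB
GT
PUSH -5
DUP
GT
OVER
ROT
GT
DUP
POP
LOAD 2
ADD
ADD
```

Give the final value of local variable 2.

-12

PUSH -6 → [-6]
PUSH 9  → [-6, 9]
MOD     → [-6]
DUP     → [-6, -6]
ADD     → [-12]
STORE 2 → []
PUSH 4  → [4]
DUP     → [4, 4]
DUP     → [4, 4, 4]
SUB     → [4, 0]
GT      → [1]
PUSH -5 → [1, -5]
DUP     → [1, -5, -5]
GT      → [1, 0]
OVER    → [1, 0, 1]
ROT     → [0, 1, 1]
GT      → [0, 0]
DUP     → [0, 0, 0]
POP     → [0, 0]
LOAD 2  → [0, 0, -12]
ADD     → [0, -12]
ADD     → [-12]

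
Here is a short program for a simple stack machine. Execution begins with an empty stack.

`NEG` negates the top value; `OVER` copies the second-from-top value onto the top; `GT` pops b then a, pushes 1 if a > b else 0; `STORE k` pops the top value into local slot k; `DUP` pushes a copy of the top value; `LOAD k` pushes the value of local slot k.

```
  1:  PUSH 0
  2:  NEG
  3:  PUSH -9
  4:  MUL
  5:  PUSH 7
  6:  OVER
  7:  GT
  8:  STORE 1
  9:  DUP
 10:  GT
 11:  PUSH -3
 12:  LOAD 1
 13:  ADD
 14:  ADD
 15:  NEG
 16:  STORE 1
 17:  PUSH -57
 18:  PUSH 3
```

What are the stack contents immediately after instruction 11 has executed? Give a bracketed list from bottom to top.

[0, -3]

PUSH 0  -> [0]
NEG     -> [0]
PUSH -9 -> [0, -9]
MUL     -> [0]
PUSH 7  -> [0, 7]
OVER    -> [0, 7, 0]
GT      -> [0, 1]
STORE 1 -> [0]
DUP     -> [0, 0]
GT      -> [0]
PUSH -3 -> [0, -3]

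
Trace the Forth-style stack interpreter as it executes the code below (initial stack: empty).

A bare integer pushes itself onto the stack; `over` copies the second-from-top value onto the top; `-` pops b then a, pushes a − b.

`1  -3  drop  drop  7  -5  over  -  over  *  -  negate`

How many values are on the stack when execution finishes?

1

1       1
-3      1 -3
drop    1
drop    (empty)
7       7
-5      7 -5
over    7 -5 7
-       7 -12
over    7 -12 7
*       7 -84
-       91
negate  -91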